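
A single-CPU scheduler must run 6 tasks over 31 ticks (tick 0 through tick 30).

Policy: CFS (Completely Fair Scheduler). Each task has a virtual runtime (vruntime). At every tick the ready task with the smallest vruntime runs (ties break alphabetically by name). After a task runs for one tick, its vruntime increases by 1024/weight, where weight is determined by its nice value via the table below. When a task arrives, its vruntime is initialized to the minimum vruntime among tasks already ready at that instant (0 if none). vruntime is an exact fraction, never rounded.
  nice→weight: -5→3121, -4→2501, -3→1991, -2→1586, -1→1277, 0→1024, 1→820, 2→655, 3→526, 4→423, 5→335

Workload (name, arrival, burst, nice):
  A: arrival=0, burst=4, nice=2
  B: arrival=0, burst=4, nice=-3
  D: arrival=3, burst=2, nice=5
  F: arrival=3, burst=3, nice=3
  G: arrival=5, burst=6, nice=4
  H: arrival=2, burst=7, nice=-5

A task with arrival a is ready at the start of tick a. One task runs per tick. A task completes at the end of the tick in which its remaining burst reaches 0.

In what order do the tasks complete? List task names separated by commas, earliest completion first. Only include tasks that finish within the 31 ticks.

completion order = B, H, D, F, A, G

t=0: vr[A=0 B=0] → run A
t=1: vr[A=1024/655 B=0] → run B
t=2: vr[A=1024/655 B=1024/1991 H=1024/1991] → run B
t=3: vr[A=1024/655 B=2048/1991 D=1024/1991 F=1024/1991 H=1024/1991] → run D
t=4: vr[A=1024/655 B=2048/1991 D=2381824/666985 F=1024/1991 H=1024/1991] → run F
t=5: vr[A=1024/655 B=2048/1991 D=2381824/666985 F=1288704/523633 G=1024/1991 H=1024/1991] → run G
t=6: vr[A=1024/655 B=2048/1991 D=2381824/666985 F=1288704/523633 G=2471936/842193 H=1024/1991] → run H
t=7: vr[A=1024/655 B=2048/1991 D=2381824/666985 F=1288704/523633 G=2471936/842193 H=5234688/6213911] → run H
t=8: vr[A=1024/655 B=2048/1991 D=2381824/666985 F=1288704/523633 G=2471936/842193 H=7273472/6213911] → run B
t=9: vr[A=1024/655 B=3072/1991 D=2381824/666985 F=1288704/523633 G=2471936/842193 H=7273472/6213911] → run H
t=10: vr[A=1024/655 B=3072/1991 D=2381824/666985 F=1288704/523633 G=2471936/842193 H=9312256/6213911] → run H
t=11: vr[A=1024/655 B=3072/1991 D=2381824/666985 F=1288704/523633 G=2471936/842193 H=11351040/6213911] → run B
t=12: vr[A=1024/655 D=2381824/666985 F=1288704/523633 G=2471936/842193 H=11351040/6213911] → run A
t=13: vr[A=2048/655 D=2381824/666985 F=1288704/523633 G=2471936/842193 H=11351040/6213911] → run H
t=14: vr[A=2048/655 D=2381824/666985 F=1288704/523633 G=2471936/842193 H=13389824/6213911] → run H
t=15: vr[A=2048/655 D=2381824/666985 F=1288704/523633 G=2471936/842193 H=15428608/6213911] → run F
t=16: vr[A=2048/655 D=2381824/666985 F=2308096/523633 G=2471936/842193 H=15428608/6213911] → run H
t=17: vr[A=2048/655 D=2381824/666985 F=2308096/523633 G=2471936/842193] → run G
t=18: vr[A=2048/655 D=2381824/666985 F=2308096/523633 G=4510720/842193] → run A
t=19: vr[A=3072/655 D=2381824/666985 F=2308096/523633 G=4510720/842193] → run D
t=20: vr[A=3072/655 F=2308096/523633 G=4510720/842193] → run F
t=21: vr[A=3072/655 G=4510720/842193] → run A
t=22: vr[G=4510720/842193] → run G
t=23: vr[G=2183168/280731] → run G
t=24: vr[G=8588288/842193] → run G
t=25: vr[G=10627072/842193] → run G
t=26: (idle)
t=27: (idle)
t=28: (idle)
t=29: (idle)
t=30: (idle)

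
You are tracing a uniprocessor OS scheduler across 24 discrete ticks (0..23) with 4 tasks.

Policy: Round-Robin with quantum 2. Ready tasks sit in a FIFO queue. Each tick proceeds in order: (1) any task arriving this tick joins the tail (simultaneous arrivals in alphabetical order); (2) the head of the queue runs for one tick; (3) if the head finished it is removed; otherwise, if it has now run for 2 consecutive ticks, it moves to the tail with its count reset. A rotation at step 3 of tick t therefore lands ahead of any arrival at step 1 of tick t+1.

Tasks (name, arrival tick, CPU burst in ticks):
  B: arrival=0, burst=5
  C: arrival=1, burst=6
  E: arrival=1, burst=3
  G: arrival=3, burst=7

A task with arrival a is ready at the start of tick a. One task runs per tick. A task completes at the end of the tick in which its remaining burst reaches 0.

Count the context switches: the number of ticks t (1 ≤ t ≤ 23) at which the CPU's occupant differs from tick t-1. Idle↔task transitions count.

context switches = 11

t=0: queue=[B] q_used=0 → run B
t=1: queue=[B,C,E] q_used=1 → run B
t=2: queue=[C,E,B] q_used=0 → run C
t=3: queue=[C,E,B,G] q_used=1 → run C
t=4: queue=[E,B,G,C] q_used=0 → run E
t=5: queue=[E,B,G,C] q_used=1 → run E
t=6: queue=[B,G,C,E] q_used=0 → run B
t=7: queue=[B,G,C,E] q_used=1 → run B
t=8: queue=[G,C,E,B] q_used=0 → run G
t=9: queue=[G,C,E,B] q_used=1 → run G
t=10: queue=[C,E,B,G] q_used=0 → run C
t=11: queue=[C,E,B,G] q_used=1 → run C
t=12: queue=[E,B,G,C] q_used=0 → run E
t=13: queue=[B,G,C] q_used=0 → run B
t=14: queue=[G,C] q_used=0 → run G
t=15: queue=[G,C] q_used=1 → run G
t=16: queue=[C,G] q_used=0 → run C
t=17: queue=[C,G] q_used=1 → run C
t=18: queue=[G] q_used=0 → run G
t=19: queue=[G] q_used=1 → run G
t=20: queue=[G] q_used=0 → run G
t=21: (idle)
t=22: (idle)
t=23: (idle)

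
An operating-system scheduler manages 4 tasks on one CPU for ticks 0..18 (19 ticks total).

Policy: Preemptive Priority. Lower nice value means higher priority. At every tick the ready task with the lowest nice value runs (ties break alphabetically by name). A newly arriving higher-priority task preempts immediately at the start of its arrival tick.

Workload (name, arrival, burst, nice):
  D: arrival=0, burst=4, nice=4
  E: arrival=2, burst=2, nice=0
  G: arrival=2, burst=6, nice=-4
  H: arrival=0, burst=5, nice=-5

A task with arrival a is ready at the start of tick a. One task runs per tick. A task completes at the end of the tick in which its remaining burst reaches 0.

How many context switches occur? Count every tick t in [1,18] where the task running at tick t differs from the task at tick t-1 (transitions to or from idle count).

t=0: ready={D,H} → run H
t=1: ready={D,H} → run H
t=2: ready={D,E,G,H} → run H
t=3: ready={D,E,G,H} → run H
t=4: ready={D,E,G,H} → run H
t=5: ready={D,E,G} → run G
t=6: ready={D,E,G} → run G
t=7: ready={D,E,G} → run G
t=8: ready={D,E,G} → run G
t=9: ready={D,E,G} → run G
t=10: ready={D,E,G} → run G
t=11: ready={D,E} → run E
t=12: ready={D,E} → run E
t=13: ready={D} → run D
t=14: ready={D} → run D
t=15: ready={D} → run D
t=16: ready={D} → run D
t=17: (idle)
t=18: (idle)

context switches = 4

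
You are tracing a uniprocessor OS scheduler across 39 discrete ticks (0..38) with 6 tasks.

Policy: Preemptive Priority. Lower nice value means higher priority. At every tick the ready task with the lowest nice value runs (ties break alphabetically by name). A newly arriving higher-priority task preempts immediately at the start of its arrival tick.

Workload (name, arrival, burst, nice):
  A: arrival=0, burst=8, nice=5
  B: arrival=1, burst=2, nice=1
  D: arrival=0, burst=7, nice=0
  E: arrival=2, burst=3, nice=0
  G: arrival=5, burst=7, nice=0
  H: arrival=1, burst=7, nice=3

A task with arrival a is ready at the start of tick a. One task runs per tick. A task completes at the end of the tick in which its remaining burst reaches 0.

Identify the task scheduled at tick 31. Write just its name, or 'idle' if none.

running at tick 31 = A

t=0: ready={A,D} → run D
t=1: ready={A,B,D,H} → run D
t=2: ready={A,B,D,E,H} → run D
t=3: ready={A,B,D,E,H} → run D
t=4: ready={A,B,D,E,H} → run D
t=5: ready={A,B,D,E,G,H} → run D
t=6: ready={A,B,D,E,G,H} → run D
t=7: ready={A,B,E,G,H} → run E
t=8: ready={A,B,E,G,H} → run E
t=9: ready={A,B,E,G,H} → run E
t=10: ready={A,B,G,H} → run G
t=11: ready={A,B,G,H} → run G
t=12: ready={A,B,G,H} → run G
t=13: ready={A,B,G,H} → run G
t=14: ready={A,B,G,H} → run G
t=15: ready={A,B,G,H} → run G
t=16: ready={A,B,G,H} → run G
t=17: ready={A,B,H} → run B
t=18: ready={A,B,H} → run B
t=19: ready={A,H} → run H
t=20: ready={A,H} → run H
t=21: ready={A,H} → run H
t=22: ready={A,H} → run H
t=23: ready={A,H} → run H
t=24: ready={A,H} → run H
t=25: ready={A,H} → run H
t=26: ready={A} → run A
t=27: ready={A} → run A
t=28: ready={A} → run A
t=29: ready={A} → run A
t=30: ready={A} → run A
t=31: ready={A} → run A
t=32: ready={A} → run A
t=33: ready={A} → run A
t=34: (idle)
t=35: (idle)
t=36: (idle)
t=37: (idle)
t=38: (idle)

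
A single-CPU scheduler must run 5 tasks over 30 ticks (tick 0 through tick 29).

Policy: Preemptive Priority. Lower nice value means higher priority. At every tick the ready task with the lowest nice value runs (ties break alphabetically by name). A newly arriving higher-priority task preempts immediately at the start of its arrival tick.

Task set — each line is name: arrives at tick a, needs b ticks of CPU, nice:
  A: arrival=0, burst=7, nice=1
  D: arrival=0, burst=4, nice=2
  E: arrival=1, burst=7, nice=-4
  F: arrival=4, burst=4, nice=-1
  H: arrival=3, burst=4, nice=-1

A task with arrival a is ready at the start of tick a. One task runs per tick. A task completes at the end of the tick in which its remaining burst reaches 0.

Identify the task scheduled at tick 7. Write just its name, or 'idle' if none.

t=0: ready={A,D} → run A
t=1: ready={A,D,E} → run E
t=2: ready={A,D,E} → run E
t=3: ready={A,D,E,H} → run E
t=4: ready={A,D,E,F,H} → run E
t=5: ready={A,D,E,F,H} → run E
t=6: ready={A,D,E,F,H} → run E
t=7: ready={A,D,E,F,H} → run E
t=8: ready={A,D,F,H} → run F
t=9: ready={A,D,F,H} → run F
t=10: ready={A,D,F,H} → run F
t=11: ready={A,D,F,H} → run F
t=12: ready={A,D,H} → run H
t=13: ready={A,D,H} → run H
t=14: ready={A,D,H} → run H
t=15: ready={A,D,H} → run H
t=16: ready={A,D} → run A
t=17: ready={A,D} → run A
t=18: ready={A,D} → run A
t=19: ready={A,D} → run A
t=20: ready={A,D} → run A
t=21: ready={A,D} → run A
t=22: ready={D} → run D
t=23: ready={D} → run D
t=24: ready={D} → run D
t=25: ready={D} → run D
t=26: (idle)
t=27: (idle)
t=28: (idle)
t=29: (idle)

running at tick 7 = E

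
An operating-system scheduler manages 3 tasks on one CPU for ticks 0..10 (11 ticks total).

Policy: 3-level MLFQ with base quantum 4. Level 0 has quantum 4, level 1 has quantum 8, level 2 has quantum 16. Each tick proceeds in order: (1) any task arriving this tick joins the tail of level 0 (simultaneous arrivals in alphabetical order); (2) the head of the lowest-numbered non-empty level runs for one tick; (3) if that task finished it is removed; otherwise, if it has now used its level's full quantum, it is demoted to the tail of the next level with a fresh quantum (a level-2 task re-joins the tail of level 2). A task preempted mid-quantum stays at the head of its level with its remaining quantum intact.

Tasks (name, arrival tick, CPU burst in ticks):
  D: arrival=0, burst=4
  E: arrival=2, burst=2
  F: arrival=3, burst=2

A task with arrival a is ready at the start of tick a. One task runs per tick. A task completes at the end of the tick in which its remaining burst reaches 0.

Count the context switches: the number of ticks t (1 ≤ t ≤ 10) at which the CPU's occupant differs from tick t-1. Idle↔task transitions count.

t=0: L0/L1/L2 = D/-/- → run D
t=1: L0/L1/L2 = D/-/- → run D
t=2: L0/L1/L2 = DE/-/- → run D
t=3: L0/L1/L2 = DEF/-/- → run D
t=4: L0/L1/L2 = EF/-/- → run E
t=5: L0/L1/L2 = EF/-/- → run E
t=6: L0/L1/L2 = F/-/- → run F
t=7: L0/L1/L2 = F/-/- → run F
t=8: (idle)
t=9: (idle)
t=10: (idle)

context switches = 3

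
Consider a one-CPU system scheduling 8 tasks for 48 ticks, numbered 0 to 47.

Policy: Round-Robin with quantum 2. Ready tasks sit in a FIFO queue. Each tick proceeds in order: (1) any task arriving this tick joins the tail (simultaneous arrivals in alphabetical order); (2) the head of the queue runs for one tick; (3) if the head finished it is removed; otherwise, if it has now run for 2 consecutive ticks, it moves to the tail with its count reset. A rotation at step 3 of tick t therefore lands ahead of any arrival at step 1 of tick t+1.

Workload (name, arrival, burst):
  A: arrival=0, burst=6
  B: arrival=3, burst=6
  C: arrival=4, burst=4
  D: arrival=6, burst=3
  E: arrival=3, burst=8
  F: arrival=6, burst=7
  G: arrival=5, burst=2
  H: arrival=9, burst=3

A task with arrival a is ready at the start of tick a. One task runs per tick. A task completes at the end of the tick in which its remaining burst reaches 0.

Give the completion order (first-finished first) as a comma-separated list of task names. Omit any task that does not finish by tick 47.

t=0: queue=[A] q_used=0 → run A
t=1: queue=[A] q_used=1 → run A
t=2: queue=[A] q_used=0 → run A
t=3: queue=[A,B,E] q_used=1 → run A
t=4: queue=[B,E,A,C] q_used=0 → run B
t=5: queue=[B,E,A,C,G] q_used=1 → run B
t=6: queue=[E,A,C,G,B,D,F] q_used=0 → run E
t=7: queue=[E,A,C,G,B,D,F] q_used=1 → run E
t=8: queue=[A,C,G,B,D,F,E] q_used=0 → run A
t=9: queue=[A,C,G,B,D,F,E,H] q_used=1 → run A
t=10: queue=[C,G,B,D,F,E,H] q_used=0 → run C
t=11: queue=[C,G,B,D,F,E,H] q_used=1 → run C
t=12: queue=[G,B,D,F,E,H,C] q_used=0 → run G
t=13: queue=[G,B,D,F,E,H,C] q_used=1 → run G
t=14: queue=[B,D,F,E,H,C] q_used=0 → run B
t=15: queue=[B,D,F,E,H,C] q_used=1 → run B
t=16: queue=[D,F,E,H,C,B] q_used=0 → run D
t=17: queue=[D,F,E,H,C,B] q_used=1 → run D
t=18: queue=[F,E,H,C,B,D] q_used=0 → run F
t=19: queue=[F,E,H,C,B,D] q_used=1 → run F
t=20: queue=[E,H,C,B,D,F] q_used=0 → run E
t=21: queue=[E,H,C,B,D,F] q_used=1 → run E
t=22: queue=[H,C,B,D,F,E] q_used=0 → run H
t=23: queue=[H,C,B,D,F,E] q_used=1 → run H
t=24: queue=[C,B,D,F,E,H] q_used=0 → run C
t=25: queue=[C,B,D,F,E,H] q_used=1 → run C
t=26: queue=[B,D,F,E,H] q_used=0 → run B
t=27: queue=[B,D,F,E,H] q_used=1 → run B
t=28: queue=[D,F,E,H] q_used=0 → run D
t=29: queue=[F,E,H] q_used=0 → run F
t=30: queue=[F,E,H] q_used=1 → run F
t=31: queue=[E,H,F] q_used=0 → run E
t=32: queue=[E,H,F] q_used=1 → run E
t=33: queue=[H,F,E] q_used=0 → run H
t=34: queue=[F,E] q_used=0 → run F
t=35: queue=[F,E] q_used=1 → run F
t=36: queue=[E,F] q_used=0 → run E
t=37: queue=[E,F] q_used=1 → run E
t=38: queue=[F] q_used=0 → run F
t=39: (idle)
t=40: (idle)
t=41: (idle)
t=42: (idle)
t=43: (idle)
t=44: (idle)
t=45: (idle)
t=46: (idle)
t=47: (idle)

completion order = A, G, C, B, D, H, E, F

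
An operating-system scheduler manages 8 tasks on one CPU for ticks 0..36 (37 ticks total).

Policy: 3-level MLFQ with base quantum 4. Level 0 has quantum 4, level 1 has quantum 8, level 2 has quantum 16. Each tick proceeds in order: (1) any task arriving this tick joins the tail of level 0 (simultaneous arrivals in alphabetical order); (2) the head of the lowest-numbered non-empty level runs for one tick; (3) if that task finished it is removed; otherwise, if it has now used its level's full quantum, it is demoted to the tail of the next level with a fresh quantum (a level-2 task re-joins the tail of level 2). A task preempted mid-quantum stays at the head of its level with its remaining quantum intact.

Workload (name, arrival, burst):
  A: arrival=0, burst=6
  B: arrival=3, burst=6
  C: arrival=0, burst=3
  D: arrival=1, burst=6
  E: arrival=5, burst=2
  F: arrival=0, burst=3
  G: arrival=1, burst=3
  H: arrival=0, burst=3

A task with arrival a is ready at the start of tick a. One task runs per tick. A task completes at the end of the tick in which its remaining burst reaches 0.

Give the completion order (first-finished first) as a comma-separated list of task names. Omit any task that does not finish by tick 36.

t=0: L0/L1/L2 = ACFH/-/- → run A
t=1: L0/L1/L2 = ACFHDG/-/- → run A
t=2: L0/L1/L2 = ACFHDG/-/- → run A
t=3: L0/L1/L2 = ACFHDGB/-/- → run A
t=4: L0/L1/L2 = CFHDGB/A/- → run C
t=5: L0/L1/L2 = CFHDGBE/A/- → run C
t=6: L0/L1/L2 = CFHDGBE/A/- → run C
t=7: L0/L1/L2 = FHDGBE/A/- → run F
t=8: L0/L1/L2 = FHDGBE/A/- → run F
t=9: L0/L1/L2 = FHDGBE/A/- → run F
t=10: L0/L1/L2 = HDGBE/A/- → run H
t=11: L0/L1/L2 = HDGBE/A/- → run H
t=12: L0/L1/L2 = HDGBE/A/- → run H
t=13: L0/L1/L2 = DGBE/A/- → run D
t=14: L0/L1/L2 = DGBE/A/- → run D
t=15: L0/L1/L2 = DGBE/A/- → run D
t=16: L0/L1/L2 = DGBE/A/- → run D
t=17: L0/L1/L2 = GBE/AD/- → run G
t=18: L0/L1/L2 = GBE/AD/- → run G
t=19: L0/L1/L2 = GBE/AD/- → run G
t=20: L0/L1/L2 = BE/AD/- → run B
t=21: L0/L1/L2 = BE/AD/- → run B
t=22: L0/L1/L2 = BE/AD/- → run B
t=23: L0/L1/L2 = BE/AD/- → run B
t=24: L0/L1/L2 = E/ADB/- → run E
t=25: L0/L1/L2 = E/ADB/- → run E
t=26: L0/L1/L2 = -/ADB/- → run A
t=27: L0/L1/L2 = -/ADB/- → run A
t=28: L0/L1/L2 = -/DB/- → run D
t=29: L0/L1/L2 = -/DB/- → run D
t=30: L0/L1/L2 = -/B/- → run B
t=31: L0/L1/L2 = -/B/- → run B
t=32: (idle)
t=33: (idle)
t=34: (idle)
t=35: (idle)
t=36: (idle)

completion order = C, F, H, G, E, A, D, B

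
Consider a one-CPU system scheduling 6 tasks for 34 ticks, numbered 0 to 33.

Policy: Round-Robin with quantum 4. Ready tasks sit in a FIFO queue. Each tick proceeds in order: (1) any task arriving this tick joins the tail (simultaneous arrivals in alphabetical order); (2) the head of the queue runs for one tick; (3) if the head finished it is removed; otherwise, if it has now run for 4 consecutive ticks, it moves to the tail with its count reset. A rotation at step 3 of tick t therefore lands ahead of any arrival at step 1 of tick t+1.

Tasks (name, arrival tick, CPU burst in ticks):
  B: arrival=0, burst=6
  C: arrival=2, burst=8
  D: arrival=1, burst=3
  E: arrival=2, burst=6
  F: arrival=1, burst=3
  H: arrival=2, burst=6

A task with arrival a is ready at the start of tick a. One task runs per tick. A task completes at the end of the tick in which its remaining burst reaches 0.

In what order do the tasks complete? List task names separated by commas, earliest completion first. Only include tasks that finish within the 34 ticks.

t=0: queue=[B] q_used=0 → run B
t=1: queue=[B,D,F] q_used=1 → run B
t=2: queue=[B,D,F,C,E,H] q_used=2 → run B
t=3: queue=[B,D,F,C,E,H] q_used=3 → run B
t=4: queue=[D,F,C,E,H,B] q_used=0 → run D
t=5: queue=[D,F,C,E,H,B] q_used=1 → run D
t=6: queue=[D,F,C,E,H,B] q_used=2 → run D
t=7: queue=[F,C,E,H,B] q_used=0 → run F
t=8: queue=[F,C,E,H,B] q_used=1 → run F
t=9: queue=[F,C,E,H,B] q_used=2 → run F
t=10: queue=[C,E,H,B] q_used=0 → run C
t=11: queue=[C,E,H,B] q_used=1 → run C
t=12: queue=[C,E,H,B] q_used=2 → run C
t=13: queue=[C,E,H,B] q_used=3 → run C
t=14: queue=[E,H,B,C] q_used=0 → run E
t=15: queue=[E,H,B,C] q_used=1 → run E
t=16: queue=[E,H,B,C] q_used=2 → run E
t=17: queue=[E,H,B,C] q_used=3 → run E
t=18: queue=[H,B,C,E] q_used=0 → run H
t=19: queue=[H,B,C,E] q_used=1 → run H
t=20: queue=[H,B,C,E] q_used=2 → run H
t=21: queue=[H,B,C,E] q_used=3 → run H
t=22: queue=[B,C,E,H] q_used=0 → run B
t=23: queue=[B,C,E,H] q_used=1 → run B
t=24: queue=[C,E,H] q_used=0 → run C
t=25: queue=[C,E,H] q_used=1 → run C
t=26: queue=[C,E,H] q_used=2 → run C
t=27: queue=[C,E,H] q_used=3 → run C
t=28: queue=[E,H] q_used=0 → run E
t=29: queue=[E,H] q_used=1 → run E
t=30: queue=[H] q_used=0 → run H
t=31: queue=[H] q_used=1 → run H
t=32: (idle)
t=33: (idle)

completion order = D, F, B, C, E, H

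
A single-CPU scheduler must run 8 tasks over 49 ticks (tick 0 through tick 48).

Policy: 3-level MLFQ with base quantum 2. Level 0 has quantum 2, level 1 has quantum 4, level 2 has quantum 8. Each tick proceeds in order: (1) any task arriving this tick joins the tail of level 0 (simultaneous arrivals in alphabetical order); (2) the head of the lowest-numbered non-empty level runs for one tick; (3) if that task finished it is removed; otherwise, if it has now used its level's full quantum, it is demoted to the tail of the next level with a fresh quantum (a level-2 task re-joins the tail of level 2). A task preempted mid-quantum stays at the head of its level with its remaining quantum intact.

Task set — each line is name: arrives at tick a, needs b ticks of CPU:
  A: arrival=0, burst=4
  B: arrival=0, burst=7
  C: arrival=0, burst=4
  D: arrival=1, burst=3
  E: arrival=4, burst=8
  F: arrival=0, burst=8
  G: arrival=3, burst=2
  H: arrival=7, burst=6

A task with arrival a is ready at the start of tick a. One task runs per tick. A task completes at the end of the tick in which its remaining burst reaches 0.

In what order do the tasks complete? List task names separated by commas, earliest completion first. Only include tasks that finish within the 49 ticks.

t=0: L0/L1/L2 = ABCF/-/- → run A
t=1: L0/L1/L2 = ABCFD/-/- → run A
t=2: L0/L1/L2 = BCFD/A/- → run B
t=3: L0/L1/L2 = BCFDG/A/- → run B
t=4: L0/L1/L2 = CFDGE/AB/- → run C
t=5: L0/L1/L2 = CFDGE/AB/- → run C
t=6: L0/L1/L2 = FDGE/ABC/- → run F
t=7: L0/L1/L2 = FDGEH/ABC/- → run F
t=8: L0/L1/L2 = DGEH/ABCF/- → run D
t=9: L0/L1/L2 = DGEH/ABCF/- → run D
t=10: L0/L1/L2 = GEH/ABCFD/- → run G
t=11: L0/L1/L2 = GEH/ABCFD/- → run G
t=12: L0/L1/L2 = EH/ABCFD/- → run E
t=13: L0/L1/L2 = EH/ABCFD/- → run E
t=14: L0/L1/L2 = H/ABCFDE/- → run H
t=15: L0/L1/L2 = H/ABCFDE/- → run H
t=16: L0/L1/L2 = -/ABCFDEH/- → run A
t=17: L0/L1/L2 = -/ABCFDEH/- → run A
t=18: L0/L1/L2 = -/BCFDEH/- → run B
t=19: L0/L1/L2 = -/BCFDEH/- → run B
t=20: L0/L1/L2 = -/BCFDEH/- → run B
t=21: L0/L1/L2 = -/BCFDEH/- → run B
t=22: L0/L1/L2 = -/CFDEH/B → run C
t=23: L0/L1/L2 = -/CFDEH/B → run C
t=24: L0/L1/L2 = -/FDEH/B → run F
t=25: L0/L1/L2 = -/FDEH/B → run F
t=26: L0/L1/L2 = -/FDEH/B → run F
t=27: L0/L1/L2 = -/FDEH/B → run F
t=28: L0/L1/L2 = -/DEH/BF → run D
t=29: L0/L1/L2 = -/EH/BF → run E
t=30: L0/L1/L2 = -/EH/BF → run E
t=31: L0/L1/L2 = -/EH/BF → run E
t=32: L0/L1/L2 = -/EH/BF → run E
t=33: L0/L1/L2 = -/H/BFE → run H
t=34: L0/L1/L2 = -/H/BFE → run H
t=35: L0/L1/L2 = -/H/BFE → run H
t=36: L0/L1/L2 = -/H/BFE → run H
t=37: L0/L1/L2 = -/-/BFE → run B
t=38: L0/L1/L2 = -/-/FE → run F
t=39: L0/L1/L2 = -/-/FE → run F
t=40: L0/L1/L2 = -/-/E → run E
t=41: L0/L1/L2 = -/-/E → run E
t=42: (idle)
t=43: (idle)
t=44: (idle)
t=45: (idle)
t=46: (idle)
t=47: (idle)
t=48: (idle)

completion order = G, A, C, D, H, B, F, E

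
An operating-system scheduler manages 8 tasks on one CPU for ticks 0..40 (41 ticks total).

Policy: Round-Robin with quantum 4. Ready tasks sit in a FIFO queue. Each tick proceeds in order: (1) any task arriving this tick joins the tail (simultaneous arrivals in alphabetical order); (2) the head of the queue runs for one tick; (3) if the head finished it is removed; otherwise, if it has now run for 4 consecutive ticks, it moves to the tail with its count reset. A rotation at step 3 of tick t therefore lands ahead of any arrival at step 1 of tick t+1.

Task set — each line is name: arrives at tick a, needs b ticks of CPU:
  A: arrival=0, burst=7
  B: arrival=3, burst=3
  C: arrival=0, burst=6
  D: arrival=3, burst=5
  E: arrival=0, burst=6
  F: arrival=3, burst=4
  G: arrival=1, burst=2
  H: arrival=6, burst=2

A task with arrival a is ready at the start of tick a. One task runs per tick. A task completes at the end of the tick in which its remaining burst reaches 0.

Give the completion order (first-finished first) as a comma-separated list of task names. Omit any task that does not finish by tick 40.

t=0: queue=[A,C,E] q_used=0 → run A
t=1: queue=[A,C,E,G] q_used=1 → run A
t=2: queue=[A,C,E,G] q_used=2 → run A
t=3: queue=[A,C,E,G,B,D,F] q_used=3 → run A
t=4: queue=[C,E,G,B,D,F,A] q_used=0 → run C
t=5: queue=[C,E,G,B,D,F,A] q_used=1 → run C
t=6: queue=[C,E,G,B,D,F,A,H] q_used=2 → run C
t=7: queue=[C,E,G,B,D,F,A,H] q_used=3 → run C
t=8: queue=[E,G,B,D,F,A,H,C] q_used=0 → run E
t=9: queue=[E,G,B,D,F,A,H,C] q_used=1 → run E
t=10: queue=[E,G,B,D,F,A,H,C] q_used=2 → run E
t=11: queue=[E,G,B,D,F,A,H,C] q_used=3 → run E
t=12: queue=[G,B,D,F,A,H,C,E] q_used=0 → run G
t=13: queue=[G,B,D,F,A,H,C,E] q_used=1 → run G
t=14: queue=[B,D,F,A,H,C,E] q_used=0 → run B
t=15: queue=[B,D,F,A,H,C,E] q_used=1 → run B
t=16: queue=[B,D,F,A,H,C,E] q_used=2 → run B
t=17: queue=[D,F,A,H,C,E] q_used=0 → run D
t=18: queue=[D,F,A,H,C,E] q_used=1 → run D
t=19: queue=[D,F,A,H,C,E] q_used=2 → run D
t=20: queue=[D,F,A,H,C,E] q_used=3 → run D
t=21: queue=[F,A,H,C,E,D] q_used=0 → run F
t=22: queue=[F,A,H,C,E,D] q_used=1 → run F
t=23: queue=[F,A,H,C,E,D] q_used=2 → run F
t=24: queue=[F,A,H,C,E,D] q_used=3 → run F
t=25: queue=[A,H,C,E,D] q_used=0 → run A
t=26: queue=[A,H,C,E,D] q_used=1 → run A
t=27: queue=[A,H,C,E,D] q_used=2 → run A
t=28: queue=[H,C,E,D] q_used=0 → run H
t=29: queue=[H,C,E,D] q_used=1 → run H
t=30: queue=[C,E,D] q_used=0 → run C
t=31: queue=[C,E,D] q_used=1 → run C
t=32: queue=[E,D] q_used=0 → run E
t=33: queue=[E,D] q_used=1 → run E
t=34: queue=[D] q_used=0 → run D
t=35: (idle)
t=36: (idle)
t=37: (idle)
t=38: (idle)
t=39: (idle)
t=40: (idle)

completion order = G, B, F, A, H, C, E, D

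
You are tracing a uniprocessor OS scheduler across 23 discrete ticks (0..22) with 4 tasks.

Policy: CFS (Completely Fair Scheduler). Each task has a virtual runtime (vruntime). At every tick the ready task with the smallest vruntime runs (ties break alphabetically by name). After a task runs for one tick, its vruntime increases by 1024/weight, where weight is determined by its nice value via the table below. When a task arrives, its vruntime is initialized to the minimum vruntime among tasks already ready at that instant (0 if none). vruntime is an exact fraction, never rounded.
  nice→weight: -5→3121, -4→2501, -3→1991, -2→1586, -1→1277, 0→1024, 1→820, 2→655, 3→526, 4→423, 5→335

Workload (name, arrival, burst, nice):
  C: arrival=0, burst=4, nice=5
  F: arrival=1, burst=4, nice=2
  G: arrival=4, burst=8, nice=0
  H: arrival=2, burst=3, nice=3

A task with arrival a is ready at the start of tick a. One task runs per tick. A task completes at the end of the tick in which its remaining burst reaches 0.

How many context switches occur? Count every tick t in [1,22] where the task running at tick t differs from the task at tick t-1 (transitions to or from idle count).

context switches = 16

t=0: vr[C=0] → run C
t=1: vr[C=1024/335 F=1024/335] → run C
t=2: vr[C=2048/335 F=1024/335 H=1024/335] → run F
t=3: vr[C=2048/335 F=202752/43885 H=1024/335] → run H
t=4: vr[C=2048/335 F=202752/43885 G=202752/43885 H=440832/88105] → run F
t=5: vr[C=2048/335 F=54272/8777 G=202752/43885 H=440832/88105] → run G
t=6: vr[C=2048/335 F=54272/8777 G=246637/43885 H=440832/88105] → run H
t=7: vr[C=2048/335 F=54272/8777 G=246637/43885 H=612352/88105] → run G
t=8: vr[C=2048/335 F=54272/8777 G=290522/43885 H=612352/88105] → run C
t=9: vr[C=3072/335 F=54272/8777 G=290522/43885 H=612352/88105] → run F
t=10: vr[C=3072/335 F=339968/43885 G=290522/43885 H=612352/88105] → run G
t=11: vr[C=3072/335 F=339968/43885 G=334407/43885 H=612352/88105] → run H
t=12: vr[C=3072/335 F=339968/43885 G=334407/43885] → run G
t=13: vr[C=3072/335 F=339968/43885 G=378292/43885] → run F
t=14: vr[C=3072/335 G=378292/43885] → run G
t=15: vr[C=3072/335 G=422177/43885] → run C
t=16: vr[G=422177/43885] → run G
t=17: vr[G=466062/43885] → run G
t=18: vr[G=509947/43885] → run G
t=19: (idle)
t=20: (idle)
t=21: (idle)
t=22: (idle)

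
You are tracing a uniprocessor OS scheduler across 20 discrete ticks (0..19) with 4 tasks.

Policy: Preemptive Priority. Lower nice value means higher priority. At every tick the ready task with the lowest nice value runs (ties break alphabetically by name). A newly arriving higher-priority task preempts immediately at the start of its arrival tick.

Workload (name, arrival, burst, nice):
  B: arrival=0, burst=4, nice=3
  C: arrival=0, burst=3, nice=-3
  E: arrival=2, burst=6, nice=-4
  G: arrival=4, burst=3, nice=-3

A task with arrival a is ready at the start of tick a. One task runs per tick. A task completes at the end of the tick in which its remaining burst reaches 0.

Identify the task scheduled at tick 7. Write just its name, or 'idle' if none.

t=0: ready={B,C} → run C
t=1: ready={B,C} → run C
t=2: ready={B,C,E} → run E
t=3: ready={B,C,E} → run E
t=4: ready={B,C,E,G} → run E
t=5: ready={B,C,E,G} → run E
t=6: ready={B,C,E,G} → run E
t=7: ready={B,C,E,G} → run E
t=8: ready={B,C,G} → run C
t=9: ready={B,G} → run G
t=10: ready={B,G} → run G
t=11: ready={B,G} → run G
t=12: ready={B} → run B
t=13: ready={B} → run B
t=14: ready={B} → run B
t=15: ready={B} → run B
t=16: (idle)
t=17: (idle)
t=18: (idle)
t=19: (idle)

running at tick 7 = E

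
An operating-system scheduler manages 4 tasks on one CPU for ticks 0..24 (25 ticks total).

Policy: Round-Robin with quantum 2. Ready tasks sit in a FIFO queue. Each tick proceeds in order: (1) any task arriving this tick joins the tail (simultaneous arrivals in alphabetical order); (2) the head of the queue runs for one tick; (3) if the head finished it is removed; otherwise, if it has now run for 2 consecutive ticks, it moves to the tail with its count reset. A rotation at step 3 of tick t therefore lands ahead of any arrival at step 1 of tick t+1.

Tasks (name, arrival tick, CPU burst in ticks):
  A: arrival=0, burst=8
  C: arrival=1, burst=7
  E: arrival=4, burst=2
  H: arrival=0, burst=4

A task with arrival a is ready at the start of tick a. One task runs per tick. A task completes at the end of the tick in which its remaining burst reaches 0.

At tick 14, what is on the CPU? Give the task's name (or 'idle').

running at tick 14 = A

t=0: queue=[A,H] q_used=0 → run A
t=1: queue=[A,H,C] q_used=1 → run A
t=2: queue=[H,C,A] q_used=0 → run H
t=3: queue=[H,C,A] q_used=1 → run H
t=4: queue=[C,A,H,E] q_used=0 → run C
t=5: queue=[C,A,H,E] q_used=1 → run C
t=6: queue=[A,H,E,C] q_used=0 → run A
t=7: queue=[A,H,E,C] q_used=1 → run A
t=8: queue=[H,E,C,A] q_used=0 → run H
t=9: queue=[H,E,C,A] q_used=1 → run H
t=10: queue=[E,C,A] q_used=0 → run E
t=11: queue=[E,C,A] q_used=1 → run E
t=12: queue=[C,A] q_used=0 → run C
t=13: queue=[C,A] q_used=1 → run C
t=14: queue=[A,C] q_used=0 → run A
t=15: queue=[A,C] q_used=1 → run A
t=16: queue=[C,A] q_used=0 → run C
t=17: queue=[C,A] q_used=1 → run C
t=18: queue=[A,C] q_used=0 → run A
t=19: queue=[A,C] q_used=1 → run A
t=20: queue=[C] q_used=0 → run C
t=21: (idle)
t=22: (idle)
t=23: (idle)
t=24: (idle)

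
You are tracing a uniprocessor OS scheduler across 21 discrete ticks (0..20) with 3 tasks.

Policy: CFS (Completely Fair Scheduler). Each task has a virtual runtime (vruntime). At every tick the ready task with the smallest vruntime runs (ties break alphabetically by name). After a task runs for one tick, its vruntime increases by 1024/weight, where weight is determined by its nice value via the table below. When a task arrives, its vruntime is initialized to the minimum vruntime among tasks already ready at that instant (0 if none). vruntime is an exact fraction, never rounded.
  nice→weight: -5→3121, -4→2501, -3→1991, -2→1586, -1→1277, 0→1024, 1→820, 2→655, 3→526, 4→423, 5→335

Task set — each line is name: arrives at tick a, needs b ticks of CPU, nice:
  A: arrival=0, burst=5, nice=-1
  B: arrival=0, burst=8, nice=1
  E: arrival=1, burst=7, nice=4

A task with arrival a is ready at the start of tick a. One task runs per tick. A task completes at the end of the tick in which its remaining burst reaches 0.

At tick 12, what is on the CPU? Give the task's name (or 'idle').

running at tick 12 = B

t=0: vr[A=0 B=0] → run A
t=1: vr[A=1024/1277 B=0 E=0] → run B
t=2: vr[A=1024/1277 B=256/205 E=0] → run E
t=3: vr[A=1024/1277 B=256/205 E=1024/423] → run A
t=4: vr[A=2048/1277 B=256/205 E=1024/423] → run B
t=5: vr[A=2048/1277 B=512/205 E=1024/423] → run A
t=6: vr[A=3072/1277 B=512/205 E=1024/423] → run A
t=7: vr[A=4096/1277 B=512/205 E=1024/423] → run E
t=8: vr[A=4096/1277 B=512/205 E=2048/423] → run B
t=9: vr[A=4096/1277 B=768/205 E=2048/423] → run A
t=10: vr[B=768/205 E=2048/423] → run B
t=11: vr[B=1024/205 E=2048/423] → run E
t=12: vr[B=1024/205 E=1024/141] → run B
t=13: vr[B=256/41 E=1024/141] → run B
t=14: vr[B=1536/205 E=1024/141] → run E
t=15: vr[B=1536/205 E=4096/423] → run B
t=16: vr[B=1792/205 E=4096/423] → run B
t=17: vr[E=4096/423] → run E
t=18: vr[E=5120/423] → run E
t=19: vr[E=2048/141] → run E
t=20: (idle)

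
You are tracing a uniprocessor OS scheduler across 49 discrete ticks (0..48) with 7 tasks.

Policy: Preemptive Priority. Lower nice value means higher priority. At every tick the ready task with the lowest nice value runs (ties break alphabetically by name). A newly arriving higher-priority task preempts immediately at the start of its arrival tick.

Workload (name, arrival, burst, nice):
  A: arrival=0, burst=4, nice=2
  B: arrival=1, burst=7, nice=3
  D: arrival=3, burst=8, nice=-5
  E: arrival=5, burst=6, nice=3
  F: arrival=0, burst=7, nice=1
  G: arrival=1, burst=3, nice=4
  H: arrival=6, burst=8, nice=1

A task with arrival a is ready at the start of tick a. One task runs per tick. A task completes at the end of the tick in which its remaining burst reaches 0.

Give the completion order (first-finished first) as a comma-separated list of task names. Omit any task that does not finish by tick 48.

completion order = D, F, H, A, B, E, G

t=0: ready={A,F} → run F
t=1: ready={A,B,F,G} → run F
t=2: ready={A,B,F,G} → run F
t=3: ready={A,B,D,F,G} → run D
t=4: ready={A,B,D,F,G} → run D
t=5: ready={A,B,D,E,F,G} → run D
t=6: ready={A,B,D,E,F,G,H} → run D
t=7: ready={A,B,D,E,F,G,H} → run D
t=8: ready={A,B,D,E,F,G,H} → run D
t=9: ready={A,B,D,E,F,G,H} → run D
t=10: ready={A,B,D,E,F,G,H} → run D
t=11: ready={A,B,E,F,G,H} → run F
t=12: ready={A,B,E,F,G,H} → run F
t=13: ready={A,B,E,F,G,H} → run F
t=14: ready={A,B,E,F,G,H} → run F
t=15: ready={A,B,E,G,H} → run H
t=16: ready={A,B,E,G,H} → run H
t=17: ready={A,B,E,G,H} → run H
t=18: ready={A,B,E,G,H} → run H
t=19: ready={A,B,E,G,H} → run H
t=20: ready={A,B,E,G,H} → run H
t=21: ready={A,B,E,G,H} → run H
t=22: ready={A,B,E,G,H} → run H
t=23: ready={A,B,E,G} → run A
t=24: ready={A,B,E,G} → run A
t=25: ready={A,B,E,G} → run A
t=26: ready={A,B,E,G} → run A
t=27: ready={B,E,G} → run B
t=28: ready={B,E,G} → run B
t=29: ready={B,E,G} → run B
t=30: ready={B,E,G} → run B
t=31: ready={B,E,G} → run B
t=32: ready={B,E,G} → run B
t=33: ready={B,E,G} → run B
t=34: ready={E,G} → run E
t=35: ready={E,G} → run E
t=36: ready={E,G} → run E
t=37: ready={E,G} → run E
t=38: ready={E,G} → run E
t=39: ready={E,G} → run E
t=40: ready={G} → run G
t=41: ready={G} → run G
t=42: ready={G} → run G
t=43: (idle)
t=44: (idle)
t=45: (idle)
t=46: (idle)
t=47: (idle)
t=48: (idle)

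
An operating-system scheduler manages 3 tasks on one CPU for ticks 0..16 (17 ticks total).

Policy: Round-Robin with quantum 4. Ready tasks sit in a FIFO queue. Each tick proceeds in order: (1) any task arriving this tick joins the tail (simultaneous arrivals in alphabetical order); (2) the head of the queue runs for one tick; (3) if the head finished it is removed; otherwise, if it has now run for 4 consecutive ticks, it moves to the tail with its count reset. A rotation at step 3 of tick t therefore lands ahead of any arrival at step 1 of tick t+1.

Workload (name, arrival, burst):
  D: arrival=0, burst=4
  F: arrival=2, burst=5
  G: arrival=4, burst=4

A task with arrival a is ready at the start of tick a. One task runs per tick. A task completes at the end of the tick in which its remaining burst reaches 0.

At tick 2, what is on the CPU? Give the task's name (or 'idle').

t=0: queue=[D] q_used=0 → run D
t=1: queue=[D] q_used=1 → run D
t=2: queue=[D,F] q_used=2 → run D
t=3: queue=[D,F] q_used=3 → run D
t=4: queue=[F,G] q_used=0 → run F
t=5: queue=[F,G] q_used=1 → run F
t=6: queue=[F,G] q_used=2 → run F
t=7: queue=[F,G] q_used=3 → run F
t=8: queue=[G,F] q_used=0 → run G
t=9: queue=[G,F] q_used=1 → run G
t=10: queue=[G,F] q_used=2 → run G
t=11: queue=[G,F] q_used=3 → run G
t=12: queue=[F] q_used=0 → run F
t=13: (idle)
t=14: (idle)
t=15: (idle)
t=16: (idle)

running at tick 2 = D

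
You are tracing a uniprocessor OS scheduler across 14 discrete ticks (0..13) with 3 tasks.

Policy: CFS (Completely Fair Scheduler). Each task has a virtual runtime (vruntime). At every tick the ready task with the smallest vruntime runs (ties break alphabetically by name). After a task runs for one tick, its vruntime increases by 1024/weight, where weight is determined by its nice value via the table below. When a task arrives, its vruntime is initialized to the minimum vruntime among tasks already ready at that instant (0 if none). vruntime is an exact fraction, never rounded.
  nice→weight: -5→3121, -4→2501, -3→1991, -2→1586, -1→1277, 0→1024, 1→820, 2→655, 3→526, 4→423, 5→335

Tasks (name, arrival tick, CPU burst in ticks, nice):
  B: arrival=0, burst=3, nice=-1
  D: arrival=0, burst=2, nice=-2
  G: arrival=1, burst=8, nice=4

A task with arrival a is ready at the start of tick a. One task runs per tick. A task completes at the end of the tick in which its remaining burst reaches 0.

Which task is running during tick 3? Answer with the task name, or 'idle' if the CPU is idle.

t=0: vr[B=0 D=0] → run B
t=1: vr[B=1024/1277 D=0 G=0] → run D
t=2: vr[B=1024/1277 D=512/793 G=0] → run G
t=3: vr[B=1024/1277 D=512/793 G=1024/423] → run D
t=4: vr[B=1024/1277 G=1024/423] → run B
t=5: vr[B=2048/1277 G=1024/423] → run B
t=6: vr[G=1024/423] → run G
t=7: vr[G=2048/423] → run G
t=8: vr[G=1024/141] → run G
t=9: vr[G=4096/423] → run G
t=10: vr[G=5120/423] → run G
t=11: vr[G=2048/141] → run G
t=12: vr[G=7168/423] → run G
t=13: (idle)

running at tick 3 = D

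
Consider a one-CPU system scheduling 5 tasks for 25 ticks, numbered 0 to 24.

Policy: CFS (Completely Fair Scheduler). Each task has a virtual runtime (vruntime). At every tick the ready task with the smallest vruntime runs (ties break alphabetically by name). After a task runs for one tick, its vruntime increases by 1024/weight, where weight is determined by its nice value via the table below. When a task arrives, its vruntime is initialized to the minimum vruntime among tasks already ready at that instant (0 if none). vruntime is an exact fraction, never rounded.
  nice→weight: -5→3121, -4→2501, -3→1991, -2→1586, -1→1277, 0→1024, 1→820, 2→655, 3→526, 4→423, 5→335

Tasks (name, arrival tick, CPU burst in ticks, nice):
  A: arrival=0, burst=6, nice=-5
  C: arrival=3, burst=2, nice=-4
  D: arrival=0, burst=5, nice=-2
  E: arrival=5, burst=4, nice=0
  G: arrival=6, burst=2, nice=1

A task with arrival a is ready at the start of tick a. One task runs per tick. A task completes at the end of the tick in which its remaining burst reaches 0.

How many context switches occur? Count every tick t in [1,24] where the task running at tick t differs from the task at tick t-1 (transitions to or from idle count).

t=0: vr[A=0 D=0] → run A
t=1: vr[A=1024/3121 D=0] → run D
t=2: vr[A=1024/3121 D=512/793] → run A
t=3: vr[A=2048/3121 C=512/793 D=512/793] → run C
t=4: vr[A=2048/3121 C=34304/32513 D=512/793] → run D
t=5: vr[A=2048/3121 C=34304/32513 D=1024/793 E=2048/3121] → run A
t=6: vr[A=3072/3121 C=34304/32513 D=1024/793 E=2048/3121 G=2048/3121] → run E
t=7: vr[A=3072/3121 C=34304/32513 D=1024/793 E=5169/3121 G=2048/3121] → run G
t=8: vr[A=3072/3121 C=34304/32513 D=1024/793 E=5169/3121 G=1218816/639805] → run A
t=9: vr[A=4096/3121 C=34304/32513 D=1024/793 E=5169/3121 G=1218816/639805] → run C
t=10: vr[A=4096/3121 D=1024/793 E=5169/3121 G=1218816/639805] → run D
t=11: vr[A=4096/3121 D=1536/793 E=5169/3121 G=1218816/639805] → run A
t=12: vr[A=5120/3121 D=1536/793 E=5169/3121 G=1218816/639805] → run A
t=13: vr[D=1536/793 E=5169/3121 G=1218816/639805] → run E
t=14: vr[D=1536/793 E=8290/3121 G=1218816/639805] → run G
t=15: vr[D=1536/793 E=8290/3121] → run D
t=16: vr[D=2048/793 E=8290/3121] → run D
t=17: vr[E=8290/3121] → run E
t=18: vr[E=11411/3121] → run E
t=19: (idle)
t=20: (idle)
t=21: (idle)
t=22: (idle)
t=23: (idle)
t=24: (idle)

context switches = 16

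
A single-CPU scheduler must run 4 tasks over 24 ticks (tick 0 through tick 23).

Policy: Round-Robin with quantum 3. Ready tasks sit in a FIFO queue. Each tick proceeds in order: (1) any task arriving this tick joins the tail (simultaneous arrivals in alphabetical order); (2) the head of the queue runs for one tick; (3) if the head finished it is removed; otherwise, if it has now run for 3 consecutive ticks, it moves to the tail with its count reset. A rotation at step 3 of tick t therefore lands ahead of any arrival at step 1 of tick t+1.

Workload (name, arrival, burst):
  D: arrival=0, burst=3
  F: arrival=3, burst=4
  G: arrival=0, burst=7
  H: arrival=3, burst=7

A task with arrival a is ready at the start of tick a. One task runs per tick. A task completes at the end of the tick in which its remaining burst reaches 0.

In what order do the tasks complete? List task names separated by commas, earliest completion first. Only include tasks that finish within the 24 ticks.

t=0: queue=[D,G] q_used=0 → run D
t=1: queue=[D,G] q_used=1 → run D
t=2: queue=[D,G] q_used=2 → run D
t=3: queue=[G,F,H] q_used=0 → run G
t=4: queue=[G,F,H] q_used=1 → run G
t=5: queue=[G,F,H] q_used=2 → run G
t=6: queue=[F,H,G] q_used=0 → run F
t=7: queue=[F,H,G] q_used=1 → run F
t=8: queue=[F,H,G] q_used=2 → run F
t=9: queue=[H,G,F] q_used=0 → run H
t=10: queue=[H,G,F] q_used=1 → run H
t=11: queue=[H,G,F] q_used=2 → run H
t=12: queue=[G,F,H] q_used=0 → run G
t=13: queue=[G,F,H] q_used=1 → run G
t=14: queue=[G,F,H] q_used=2 → run G
t=15: queue=[F,H,G] q_used=0 → run F
t=16: queue=[H,G] q_used=0 → run H
t=17: queue=[H,G] q_used=1 → run H
t=18: queue=[H,G] q_used=2 → run H
t=19: queue=[G,H] q_used=0 → run G
t=20: queue=[H] q_used=0 → run H
t=21: (idle)
t=22: (idle)
t=23: (idle)

completion order = D, F, G, H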